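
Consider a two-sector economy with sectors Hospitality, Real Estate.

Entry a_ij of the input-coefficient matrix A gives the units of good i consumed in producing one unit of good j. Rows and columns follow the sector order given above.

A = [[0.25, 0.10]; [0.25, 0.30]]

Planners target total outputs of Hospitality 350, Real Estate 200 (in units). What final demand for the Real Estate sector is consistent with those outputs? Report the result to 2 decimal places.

I − A =
  [   0.75    -0.10]
  [  -0.25     0.70]
d = (I − A) x:
  d_H = (+0.75)·350 + (-0.10)·200 = 242.50
  d_R = (-0.25)·350 + (+0.70)·200 = 52.50

d_R = 52.50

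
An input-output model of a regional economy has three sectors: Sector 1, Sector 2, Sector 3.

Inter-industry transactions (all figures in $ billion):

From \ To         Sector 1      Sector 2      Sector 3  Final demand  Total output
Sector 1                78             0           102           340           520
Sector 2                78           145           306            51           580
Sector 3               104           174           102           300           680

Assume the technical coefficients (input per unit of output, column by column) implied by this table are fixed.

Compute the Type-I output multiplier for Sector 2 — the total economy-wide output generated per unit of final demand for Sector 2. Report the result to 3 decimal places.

Technical coefficients a_ij = z_ij / X_j:
  a_11 = 78/520 = 0.15, a_21 = 78/520 = 0.15, a_31 = 104/520 = 0.20
  a_12 = 0/580 = 0.00, a_22 = 145/580 = 0.25, a_32 = 174/580 = 0.30
  a_13 = 102/680 = 0.15, a_23 = 306/680 = 0.45, a_33 = 102/680 = 0.15
I − A =
  [   0.85     0.00    -0.15]
  [  -0.15     0.75    -0.45]
  [  -0.20    -0.30     0.85]
Cofactors of I−A, C_ij = (−1)^(i+j)·(minor ij) (rows/columns in the sector order above):
  C_11 = (0.75)(0.85) − (-0.45)(-0.30) = 0.5025
  C_12 = −[(-0.15)(0.85) − (-0.45)(-0.20)] = 0.2175
  C_13 = (-0.15)(-0.30) − (0.75)(-0.20) = 0.1950
  C_21 = −[(0.00)(0.85) − (-0.15)(-0.30)] = 0.0450
  C_22 = (0.85)(0.85) − (-0.15)(-0.20) = 0.6925
  C_23 = −[(0.85)(-0.30) − (0.00)(-0.20)] = 0.2550
  C_31 = (0.00)(-0.45) − (-0.15)(0.75) = 0.1125
  C_32 = −[(0.85)(-0.45) − (-0.15)(-0.15)] = 0.4050
  C_33 = (0.85)(0.75) − (0.00)(-0.15) = 0.6375
det(I−A) = Σ_j (I−A)_1j·C_1j = (0.85)(0.5025) + (0.00)(0.2175) + (-0.15)(0.1950) = 0.397875
adj(I−A) = Cᵀ =
  [ 0.5025   0.0450   0.1125]
  [ 0.2175   0.6925   0.4050]
  [ 0.1950   0.2550   0.6375]
(I − A)⁻¹ = adj(I−A) / det(I−A) ≈
  [   1.2630     0.1131     0.2828]
  [   0.5467     1.7405     1.0179]
  [   0.4901     0.6409     1.6023]
The output multiplier for sector j is the column-j sum of the Leontief inverse (I − A)⁻¹ = adj(I−A) / det(I−A).
Column 2 of adj(I−A): (0.0450, 0.6925, 0.2550); det(I−A) = 0.397875.
m_2 = (0.0450 + 0.6925 + 0.2550) / 0.397875 = 0.9925 / 0.397875 ≈ 2.495.

m_2 = 2.495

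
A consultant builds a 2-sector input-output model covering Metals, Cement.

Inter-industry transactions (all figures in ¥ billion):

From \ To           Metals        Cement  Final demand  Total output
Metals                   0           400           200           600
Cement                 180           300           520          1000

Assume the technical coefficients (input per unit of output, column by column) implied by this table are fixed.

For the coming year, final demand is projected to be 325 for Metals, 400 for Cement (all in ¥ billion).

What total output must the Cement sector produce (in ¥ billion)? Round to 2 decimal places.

x_2 = 857.76

Technical coefficients a_ij = z_ij / X_j:
  a_11 = 0/600 = 0.00, a_21 = 180/600 = 0.30
  a_12 = 400/1000 = 0.40, a_22 = 300/1000 = 0.30
I − A =
  [   1.00    -0.40]
  [  -0.30     0.70]
det(I−A) = (1.00)(0.70) − (-0.40)(-0.30) = 0.5800
adj(I−A) = [[0.70, 0.40], [0.30, 1.00]]
(I − A)⁻¹ = adj(I−A) / det(I−A) ≈
  [   1.2069     0.6897]
  [   0.5172     1.7241]
x = (I − A)⁻¹ d = adj(I−A)·d / det(I−A), with det(I−A) = 0.5800:
  x_1 = (0.70·325 + 0.40·400) / 0.5800 = 387.50 / 0.5800 ≈ 668.10
  x_2 = (0.30·325 + 1.00·400) / 0.5800 = 497.50 / 0.5800 ≈ 857.76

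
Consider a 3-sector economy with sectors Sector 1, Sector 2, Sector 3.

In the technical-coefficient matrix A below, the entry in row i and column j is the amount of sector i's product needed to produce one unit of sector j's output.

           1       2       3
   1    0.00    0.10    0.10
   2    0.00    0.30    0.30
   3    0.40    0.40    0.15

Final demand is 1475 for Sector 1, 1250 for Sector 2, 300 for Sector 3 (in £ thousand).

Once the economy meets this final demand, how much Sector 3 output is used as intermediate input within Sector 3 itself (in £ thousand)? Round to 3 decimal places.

I − A =
  [   1.00    -0.10    -0.10]
  [   0.00     0.70    -0.30]
  [  -0.40    -0.40     0.85]
Cofactors of I−A, C_ij = (−1)^(i+j)·(minor ij) (rows/columns in the sector order above):
  C_11 = (0.70)(0.85) − (-0.30)(-0.40) = 0.4750
  C_12 = −[(0.00)(0.85) − (-0.30)(-0.40)] = 0.1200
  C_13 = (0.00)(-0.40) − (0.70)(-0.40) = 0.2800
  C_21 = −[(-0.10)(0.85) − (-0.10)(-0.40)] = 0.1250
  C_22 = (1.00)(0.85) − (-0.10)(-0.40) = 0.8100
  C_23 = −[(1.00)(-0.40) − (-0.10)(-0.40)] = 0.4400
  C_31 = (-0.10)(-0.30) − (-0.10)(0.70) = 0.1000
  C_32 = −[(1.00)(-0.30) − (-0.10)(0.00)] = 0.3000
  C_33 = (1.00)(0.70) − (-0.10)(0.00) = 0.7000
det(I−A) = Σ_j (I−A)_1j·C_1j = (1.00)(0.4750) + (-0.10)(0.1200) + (-0.10)(0.2800) = 0.4350
adj(I−A) = Cᵀ =
  [ 0.4750   0.1250   0.1000]
  [ 0.1200   0.8100   0.3000]
  [ 0.2800   0.4400   0.7000]
(I − A)⁻¹ = adj(I−A) / det(I−A) ≈
  [   1.0920     0.2874     0.2299]
  [   0.2759     1.8621     0.6897]
  [   0.6437     1.0115     1.6092]
First solve x = (I − A)⁻¹ d = adj(I−A)·d / det(I−A); in particular x_3 = (0.2800·1475 + 0.4400·1250 + 0.7000·300) / 0.4350 = 1173.00 / 0.4350 ≈ 2696.55172.
Intermediate flow from 3 to 3: z_33 = a_33 · x_3 = 0.15 × 1173.00 / 0.4350 = 175.95 / 0.4350 ≈ 404.483.

z_33 = 404.483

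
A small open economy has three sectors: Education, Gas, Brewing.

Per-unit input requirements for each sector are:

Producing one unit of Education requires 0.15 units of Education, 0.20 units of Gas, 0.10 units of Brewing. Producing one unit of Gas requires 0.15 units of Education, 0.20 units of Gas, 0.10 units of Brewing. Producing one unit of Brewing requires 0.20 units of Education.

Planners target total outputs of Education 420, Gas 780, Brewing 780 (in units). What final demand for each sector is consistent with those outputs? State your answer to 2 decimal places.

d_E = 84.00, d_G = 540.00, d_B = 660.00

I − A =
  [   0.85    -0.15    -0.20]
  [  -0.20     0.80     0.00]
  [  -0.10    -0.10     1.00]
d = (I − A) x:
  d_E = (+0.85)·420 + (-0.15)·780 + (-0.20)·780 = 84.00
  d_G = (-0.20)·420 + (+0.80)·780 + (+0.00)·780 = 540.00
  d_B = (-0.10)·420 + (-0.10)·780 + (+1.00)·780 = 660.00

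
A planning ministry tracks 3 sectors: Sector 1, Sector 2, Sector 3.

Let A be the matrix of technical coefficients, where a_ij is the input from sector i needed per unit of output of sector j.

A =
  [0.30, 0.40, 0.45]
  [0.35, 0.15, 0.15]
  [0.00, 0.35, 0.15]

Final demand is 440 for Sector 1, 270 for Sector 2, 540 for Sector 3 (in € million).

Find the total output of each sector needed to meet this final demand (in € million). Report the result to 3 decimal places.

x_1 = 2265.621, x_2 = 1469.436, x_3 = 1240.356

I − A =
  [   0.70    -0.40    -0.45]
  [  -0.35     0.85    -0.15]
  [   0.00    -0.35     0.85]
Cofactors of I−A, C_ij = (−1)^(i+j)·(minor ij) (rows/columns in the sector order above):
  C_11 = (0.85)(0.85) − (-0.15)(-0.35) = 0.6700
  C_12 = −[(-0.35)(0.85) − (-0.15)(0.00)] = 0.2975
  C_13 = (-0.35)(-0.35) − (0.85)(0.00) = 0.1225
  C_21 = −[(-0.40)(0.85) − (-0.45)(-0.35)] = 0.4975
  C_22 = (0.70)(0.85) − (-0.45)(0.00) = 0.5950
  C_23 = −[(0.70)(-0.35) − (-0.40)(0.00)] = 0.2450
  C_31 = (-0.40)(-0.15) − (-0.45)(0.85) = 0.4425
  C_32 = −[(0.70)(-0.15) − (-0.45)(-0.35)] = 0.2625
  C_33 = (0.70)(0.85) − (-0.40)(-0.35) = 0.4550
det(I−A) = Σ_j (I−A)_1j·C_1j = (0.70)(0.6700) + (-0.40)(0.2975) + (-0.45)(0.1225) = 0.294875
adj(I−A) = Cᵀ =
  [ 0.6700   0.4975   0.4425]
  [ 0.2975   0.5950   0.2625]
  [ 0.1225   0.2450   0.4550]
(I − A)⁻¹ = adj(I−A) / det(I−A) ≈
  [   2.2721     1.6872     1.5006]
  [   1.0089     2.0178     0.8902]
  [   0.4154     0.8309     1.5430]
x = (I − A)⁻¹ d = adj(I−A)·d / det(I−A), with det(I−A) = 0.294875:
  x_1 = (0.6700·440 + 0.4975·270 + 0.4425·540) / 0.294875 = 668.075 / 0.294875 ≈ 2265.621
  x_2 = (0.2975·440 + 0.5950·270 + 0.2625·540) / 0.294875 = 433.30 / 0.294875 ≈ 1469.436
  x_3 = (0.1225·440 + 0.2450·270 + 0.4550·540) / 0.294875 = 365.75 / 0.294875 ≈ 1240.356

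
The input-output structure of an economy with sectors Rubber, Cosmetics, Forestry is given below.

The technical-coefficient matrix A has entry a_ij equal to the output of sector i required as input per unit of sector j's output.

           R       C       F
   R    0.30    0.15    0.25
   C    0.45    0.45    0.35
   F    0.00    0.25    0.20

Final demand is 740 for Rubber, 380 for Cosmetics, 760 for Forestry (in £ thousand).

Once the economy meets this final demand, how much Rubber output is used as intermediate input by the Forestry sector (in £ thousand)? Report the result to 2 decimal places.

z_RF = 593.85

I − A =
  [   0.70    -0.15    -0.25]
  [  -0.45     0.55    -0.35]
  [   0.00    -0.25     0.80]
Cofactors of I−A, C_ij = (−1)^(i+j)·(minor ij) (rows/columns in the sector order above):
  C_11 = (0.55)(0.80) − (-0.35)(-0.25) = 0.3525
  C_12 = −[(-0.45)(0.80) − (-0.35)(0.00)] = 0.3600
  C_13 = (-0.45)(-0.25) − (0.55)(0.00) = 0.1125
  C_21 = −[(-0.15)(0.80) − (-0.25)(-0.25)] = 0.1825
  C_22 = (0.70)(0.80) − (-0.25)(0.00) = 0.5600
  C_23 = −[(0.70)(-0.25) − (-0.15)(0.00)] = 0.1750
  C_31 = (-0.15)(-0.35) − (-0.25)(0.55) = 0.1900
  C_32 = −[(0.70)(-0.35) − (-0.25)(-0.45)] = 0.3575
  C_33 = (0.70)(0.55) − (-0.15)(-0.45) = 0.3175
det(I−A) = Σ_j (I−A)_1j·C_1j = (0.70)(0.3525) + (-0.15)(0.3600) + (-0.25)(0.1125) = 0.164625
adj(I−A) = Cᵀ =
  [ 0.3525   0.1825   0.1900]
  [ 0.3600   0.5600   0.3575]
  [ 0.1125   0.1750   0.3175]
(I − A)⁻¹ = adj(I−A) / det(I−A) ≈
  [   2.1412     1.1086     1.1541]
  [   2.1868     3.4017     2.1716]
  [   0.6834     1.0630     1.9286]
First solve x = (I − A)⁻¹ d = adj(I−A)·d / det(I−A); in particular x_F = (0.1125·740 + 0.1750·380 + 0.3175·760) / 0.164625 = 391.05 / 0.164625 ≈ 2375.3986.
Intermediate flow from R to F: z_RF = a_RF · x_F = 0.25 × 391.05 / 0.164625 = 97.7625 / 0.164625 ≈ 593.85.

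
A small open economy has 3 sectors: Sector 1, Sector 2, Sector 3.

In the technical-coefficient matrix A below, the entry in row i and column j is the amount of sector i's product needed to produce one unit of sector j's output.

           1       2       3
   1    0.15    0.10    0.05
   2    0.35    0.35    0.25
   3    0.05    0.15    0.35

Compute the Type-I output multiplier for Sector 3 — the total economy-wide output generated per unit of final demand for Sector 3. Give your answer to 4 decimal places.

m_3 = 2.6923

I − A =
  [   0.85    -0.10    -0.05]
  [  -0.35     0.65    -0.25]
  [  -0.05    -0.15     0.65]
Cofactors of I−A, C_ij = (−1)^(i+j)·(minor ij) (rows/columns in the sector order above):
  C_11 = (0.65)(0.65) − (-0.25)(-0.15) = 0.3850
  C_12 = −[(-0.35)(0.65) − (-0.25)(-0.05)] = 0.2400
  C_13 = (-0.35)(-0.15) − (0.65)(-0.05) = 0.0850
  C_21 = −[(-0.10)(0.65) − (-0.05)(-0.15)] = 0.0725
  C_22 = (0.85)(0.65) − (-0.05)(-0.05) = 0.5500
  C_23 = −[(0.85)(-0.15) − (-0.10)(-0.05)] = 0.1325
  C_31 = (-0.10)(-0.25) − (-0.05)(0.65) = 0.0575
  C_32 = −[(0.85)(-0.25) − (-0.05)(-0.35)] = 0.2300
  C_33 = (0.85)(0.65) − (-0.10)(-0.35) = 0.5175
det(I−A) = Σ_j (I−A)_1j·C_1j = (0.85)(0.3850) + (-0.10)(0.2400) + (-0.05)(0.0850) = 0.2990
adj(I−A) = Cᵀ =
  [ 0.3850   0.0725   0.0575]
  [ 0.2400   0.5500   0.2300]
  [ 0.0850   0.1325   0.5175]
(I − A)⁻¹ = adj(I−A) / det(I−A) ≈
  [   1.28763     0.24247     0.19231]
  [   0.80268     1.83946     0.76923]
  [   0.28428     0.44314     1.73077]
The output multiplier for sector j is the column-j sum of the Leontief inverse (I − A)⁻¹ = adj(I−A) / det(I−A).
Column 3 of adj(I−A): (0.0575, 0.2300, 0.5175); det(I−A) = 0.2990.
m_3 = (0.0575 + 0.2300 + 0.5175) / 0.2990 = 0.805 / 0.2990 ≈ 2.6923.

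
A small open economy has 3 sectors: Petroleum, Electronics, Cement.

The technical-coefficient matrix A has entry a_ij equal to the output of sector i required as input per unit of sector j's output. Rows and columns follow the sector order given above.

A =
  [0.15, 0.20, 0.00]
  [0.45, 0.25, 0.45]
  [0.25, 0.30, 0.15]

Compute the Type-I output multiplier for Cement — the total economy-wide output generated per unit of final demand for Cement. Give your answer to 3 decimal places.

m_3 = 3.109

I − A =
  [   0.85    -0.20     0.00]
  [  -0.45     0.75    -0.45]
  [  -0.25    -0.30     0.85]
Cofactors of I−A, C_ij = (−1)^(i+j)·(minor ij) (rows/columns in the sector order above):
  C_11 = (0.75)(0.85) − (-0.45)(-0.30) = 0.5025
  C_12 = −[(-0.45)(0.85) − (-0.45)(-0.25)] = 0.4950
  C_13 = (-0.45)(-0.30) − (0.75)(-0.25) = 0.3225
  C_21 = −[(-0.20)(0.85) − (0.00)(-0.30)] = 0.1700
  C_22 = (0.85)(0.85) − (0.00)(-0.25) = 0.7225
  C_23 = −[(0.85)(-0.30) − (-0.20)(-0.25)] = 0.3050
  C_31 = (-0.20)(-0.45) − (0.00)(0.75) = 0.0900
  C_32 = −[(0.85)(-0.45) − (0.00)(-0.45)] = 0.3825
  C_33 = (0.85)(0.75) − (-0.20)(-0.45) = 0.5475
det(I−A) = Σ_j (I−A)_1j·C_1j = (0.85)(0.5025) + (-0.20)(0.4950) + (0.00)(0.3225) = 0.328125
adj(I−A) = Cᵀ =
  [ 0.5025   0.1700   0.0900]
  [ 0.4950   0.7225   0.3825]
  [ 0.3225   0.3050   0.5475]
(I − A)⁻¹ = adj(I−A) / det(I−A) ≈
  [   1.5314     0.5181     0.2743]
  [   1.5086     2.2019     1.1657]
  [   0.9829     0.9295     1.6686]
The output multiplier for sector j is the column-j sum of the Leontief inverse (I − A)⁻¹ = adj(I−A) / det(I−A).
Column 3 of adj(I−A): (0.0900, 0.3825, 0.5475); det(I−A) = 0.328125.
m_3 = (0.0900 + 0.3825 + 0.5475) / 0.328125 = 1.02 / 0.328125 ≈ 3.109.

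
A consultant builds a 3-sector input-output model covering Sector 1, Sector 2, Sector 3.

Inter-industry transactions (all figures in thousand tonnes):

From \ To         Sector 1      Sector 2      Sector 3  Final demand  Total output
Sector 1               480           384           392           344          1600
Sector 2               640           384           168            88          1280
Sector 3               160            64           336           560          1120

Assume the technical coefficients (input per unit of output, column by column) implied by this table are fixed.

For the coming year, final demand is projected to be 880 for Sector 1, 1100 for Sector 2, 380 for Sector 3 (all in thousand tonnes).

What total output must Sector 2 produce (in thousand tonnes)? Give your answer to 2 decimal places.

Technical coefficients a_ij = z_ij / X_j:
  a_11 = 480/1600 = 0.30, a_21 = 640/1600 = 0.40, a_31 = 160/1600 = 0.10
  a_12 = 384/1280 = 0.30, a_22 = 384/1280 = 0.30, a_32 = 64/1280 = 0.05
  a_13 = 392/1120 = 0.35, a_23 = 168/1120 = 0.15, a_33 = 336/1120 = 0.30
I − A =
  [   0.70    -0.30    -0.35]
  [  -0.40     0.70    -0.15]
  [  -0.10    -0.05     0.70]
Cofactors of I−A, C_ij = (−1)^(i+j)·(minor ij) (rows/columns in the sector order above):
  C_11 = (0.70)(0.70) − (-0.15)(-0.05) = 0.4825
  C_12 = −[(-0.40)(0.70) − (-0.15)(-0.10)] = 0.2950
  C_13 = (-0.40)(-0.05) − (0.70)(-0.10) = 0.0900
  C_21 = −[(-0.30)(0.70) − (-0.35)(-0.05)] = 0.2275
  C_22 = (0.70)(0.70) − (-0.35)(-0.10) = 0.4550
  C_23 = −[(0.70)(-0.05) − (-0.30)(-0.10)] = 0.0650
  C_31 = (-0.30)(-0.15) − (-0.35)(0.70) = 0.2900
  C_32 = −[(0.70)(-0.15) − (-0.35)(-0.40)] = 0.2450
  C_33 = (0.70)(0.70) − (-0.30)(-0.40) = 0.3700
det(I−A) = Σ_j (I−A)_1j·C_1j = (0.70)(0.4825) + (-0.30)(0.2950) + (-0.35)(0.0900) = 0.21775
adj(I−A) = Cᵀ =
  [ 0.4825   0.2275   0.2900]
  [ 0.2950   0.4550   0.2450]
  [ 0.0900   0.0650   0.3700]
(I − A)⁻¹ = adj(I−A) / det(I−A) ≈
  [   2.2158     1.0448     1.3318]
  [   1.3548     2.0896     1.1251]
  [   0.4133     0.2985     1.6992]
x = (I − A)⁻¹ d = adj(I−A)·d / det(I−A), with det(I−A) = 0.21775:
  x_1 = (0.4825·880 + 0.2275·1100 + 0.2900·380) / 0.21775 = 785.05 / 0.21775 ≈ 3605.28
  x_2 = (0.2950·880 + 0.4550·1100 + 0.2450·380) / 0.21775 = 853.20 / 0.21775 ≈ 3918.25
  x_3 = (0.0900·880 + 0.0650·1100 + 0.3700·380) / 0.21775 = 291.30 / 0.21775 ≈ 1337.77

x_2 = 3918.25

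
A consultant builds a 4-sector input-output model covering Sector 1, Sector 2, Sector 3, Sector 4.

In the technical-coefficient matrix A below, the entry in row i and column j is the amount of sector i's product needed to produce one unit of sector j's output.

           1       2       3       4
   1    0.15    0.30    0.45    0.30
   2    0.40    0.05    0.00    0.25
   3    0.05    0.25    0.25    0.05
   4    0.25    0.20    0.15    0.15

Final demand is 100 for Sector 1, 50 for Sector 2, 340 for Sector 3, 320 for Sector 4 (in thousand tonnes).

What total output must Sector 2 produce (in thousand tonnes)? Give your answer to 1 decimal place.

I − A =
  [   0.85    -0.30    -0.45    -0.30]
  [  -0.40     0.95     0.00    -0.25]
  [  -0.05    -0.25     0.75    -0.05]
  [  -0.25    -0.20    -0.15     0.85]
Compute the cofactors C_ij = (−1)^(i+j)·(3×3 minor ij) of I−A; the adjugate is their transpose:
adj(I−A) = Cᵀ =
  [ 0.551625   0.345375   0.394875   0.319500]
  [ 0.300750   0.452250   0.231000   0.252750]
  [ 0.154375   0.189875   0.427875   0.135500]
  [ 0.260250   0.241500   0.246000   0.449250]
det(I−A) = Σ_j (I−A)_1j·C_1j = (0.85)(0.551625) + (-0.30)(0.300750) + (-0.45)(0.154375) + (-0.30)(0.260250) = 0.2311125
(I − A)⁻¹ = adj(I−A) / det(I−A) ≈
  [   2.3868     1.4944     1.7086     1.3824]
  [   1.3013     1.9568     0.9995     1.0936]
  [   0.6680     0.8216     1.8514     0.5863]
  [   1.1261     1.0449     1.0644     1.9439]
x = (I − A)⁻¹ d = adj(I−A)·d / det(I−A), with det(I−A) = 0.2311125:
  x_1 = (0.551625·100 + 0.345375·50 + 0.394875·340 + 0.319500·320) / 0.2311125 = 308.92875 / 0.2311125 ≈ 1336.7
  x_2 = (0.300750·100 + 0.452250·50 + 0.231000·340 + 0.252750·320) / 0.2311125 = 212.1075 / 0.2311125 ≈ 917.8
  x_3 = (0.154375·100 + 0.189875·50 + 0.427875·340 + 0.135500·320) / 0.2311125 = 213.76875 / 0.2311125 ≈ 925.0
  x_4 = (0.260250·100 + 0.241500·50 + 0.246000·340 + 0.449250·320) / 0.2311125 = 265.50 / 0.2311125 ≈ 1148.8

x_2 = 917.8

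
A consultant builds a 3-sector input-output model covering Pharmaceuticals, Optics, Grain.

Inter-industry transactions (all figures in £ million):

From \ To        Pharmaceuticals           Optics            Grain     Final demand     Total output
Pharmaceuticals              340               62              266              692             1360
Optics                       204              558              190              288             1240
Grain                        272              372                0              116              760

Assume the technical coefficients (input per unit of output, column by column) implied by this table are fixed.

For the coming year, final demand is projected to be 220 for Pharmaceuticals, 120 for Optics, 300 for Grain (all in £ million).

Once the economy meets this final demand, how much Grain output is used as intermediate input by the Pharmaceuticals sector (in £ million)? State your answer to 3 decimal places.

z_GP = 126.438

Technical coefficients a_ij = z_ij / X_j:
  a_PP = 340/1360 = 0.25, a_OP = 204/1360 = 0.15, a_GP = 272/1360 = 0.20
  a_PO = 62/1240 = 0.05, a_OO = 558/1240 = 0.45, a_GO = 372/1240 = 0.30
  a_PG = 266/760 = 0.35, a_OG = 190/760 = 0.25, a_GG = 0/760 = 0.00
I − A =
  [   0.75    -0.05    -0.35]
  [  -0.15     0.55    -0.25]
  [  -0.20    -0.30     1.00]
Cofactors of I−A, C_ij = (−1)^(i+j)·(minor ij) (rows/columns in the sector order above):
  C_11 = (0.55)(1.00) − (-0.25)(-0.30) = 0.4750
  C_12 = −[(-0.15)(1.00) − (-0.25)(-0.20)] = 0.2000
  C_13 = (-0.15)(-0.30) − (0.55)(-0.20) = 0.1550
  C_21 = −[(-0.05)(1.00) − (-0.35)(-0.30)] = 0.1550
  C_22 = (0.75)(1.00) − (-0.35)(-0.20) = 0.6800
  C_23 = −[(0.75)(-0.30) − (-0.05)(-0.20)] = 0.2350
  C_31 = (-0.05)(-0.25) − (-0.35)(0.55) = 0.2050
  C_32 = −[(0.75)(-0.25) − (-0.35)(-0.15)] = 0.2400
  C_33 = (0.75)(0.55) − (-0.05)(-0.15) = 0.4050
det(I−A) = Σ_j (I−A)_1j·C_1j = (0.75)(0.4750) + (-0.05)(0.2000) + (-0.35)(0.1550) = 0.2920
adj(I−A) = Cᵀ =
  [ 0.4750   0.1550   0.2050]
  [ 0.2000   0.6800   0.2400]
  [ 0.1550   0.2350   0.4050]
(I − A)⁻¹ = adj(I−A) / det(I−A) ≈
  [   1.6267     0.5308     0.7021]
  [   0.6849     2.3288     0.8219]
  [   0.5308     0.8048     1.3870]
First solve x = (I − A)⁻¹ d = adj(I−A)·d / det(I−A); in particular x_P = (0.4750·220 + 0.1550·120 + 0.2050·300) / 0.2920 = 184.60 / 0.2920 ≈ 632.19178.
Intermediate flow from G to P: z_GP = a_GP · x_P = 0.20 × 184.60 / 0.2920 = 36.92 / 0.2920 ≈ 126.438.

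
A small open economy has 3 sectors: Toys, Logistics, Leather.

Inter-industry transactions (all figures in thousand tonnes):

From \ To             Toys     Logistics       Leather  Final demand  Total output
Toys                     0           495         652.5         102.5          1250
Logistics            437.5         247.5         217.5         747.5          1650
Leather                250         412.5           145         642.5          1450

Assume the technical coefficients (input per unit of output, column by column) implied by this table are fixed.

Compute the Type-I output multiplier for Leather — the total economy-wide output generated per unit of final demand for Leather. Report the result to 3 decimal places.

Technical coefficients a_ij = z_ij / X_j:
  a_11 = 0/1250 = 0.00, a_21 = 437.5/1250 = 0.35, a_31 = 250/1250 = 0.20
  a_12 = 495/1650 = 0.30, a_22 = 247.5/1650 = 0.15, a_32 = 412.5/1650 = 0.25
  a_13 = 652.5/1450 = 0.45, a_23 = 217.5/1450 = 0.15, a_33 = 145/1450 = 0.10
I − A =
  [   1.00    -0.30    -0.45]
  [  -0.35     0.85    -0.15]
  [  -0.20    -0.25     0.90]
Cofactors of I−A, C_ij = (−1)^(i+j)·(minor ij) (rows/columns in the sector order above):
  C_11 = (0.85)(0.90) − (-0.15)(-0.25) = 0.7275
  C_12 = −[(-0.35)(0.90) − (-0.15)(-0.20)] = 0.3450
  C_13 = (-0.35)(-0.25) − (0.85)(-0.20) = 0.2575
  C_21 = −[(-0.30)(0.90) − (-0.45)(-0.25)] = 0.3825
  C_22 = (1.00)(0.90) − (-0.45)(-0.20) = 0.8100
  C_23 = −[(1.00)(-0.25) − (-0.30)(-0.20)] = 0.3100
  C_31 = (-0.30)(-0.15) − (-0.45)(0.85) = 0.4275
  C_32 = −[(1.00)(-0.15) − (-0.45)(-0.35)] = 0.3075
  C_33 = (1.00)(0.85) − (-0.30)(-0.35) = 0.7450
det(I−A) = Σ_j (I−A)_1j·C_1j = (1.00)(0.7275) + (-0.30)(0.3450) + (-0.45)(0.2575) = 0.508125
adj(I−A) = Cᵀ =
  [ 0.7275   0.3825   0.4275]
  [ 0.3450   0.8100   0.3075]
  [ 0.2575   0.3100   0.7450]
(I − A)⁻¹ = adj(I−A) / det(I−A) ≈
  [   1.4317     0.7528     0.8413]
  [   0.6790     1.5941     0.6052]
  [   0.5068     0.6101     1.4662]
The output multiplier for sector j is the column-j sum of the Leontief inverse (I − A)⁻¹ = adj(I−A) / det(I−A).
Column 3 of adj(I−A): (0.4275, 0.3075, 0.7450); det(I−A) = 0.508125.
m_3 = (0.4275 + 0.3075 + 0.7450) / 0.508125 = 1.48 / 0.508125 ≈ 2.913.

m_3 = 2.913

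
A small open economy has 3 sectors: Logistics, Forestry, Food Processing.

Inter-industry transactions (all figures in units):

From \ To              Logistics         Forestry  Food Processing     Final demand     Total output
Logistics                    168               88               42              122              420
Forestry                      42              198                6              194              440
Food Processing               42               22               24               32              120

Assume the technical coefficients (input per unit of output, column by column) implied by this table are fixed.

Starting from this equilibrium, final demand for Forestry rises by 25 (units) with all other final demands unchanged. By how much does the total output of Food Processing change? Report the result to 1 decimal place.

Δx_3 = 5.6

Technical coefficients a_ij = z_ij / X_j:
  a_11 = 168/420 = 0.40, a_21 = 42/420 = 0.10, a_31 = 42/420 = 0.10
  a_12 = 88/440 = 0.20, a_22 = 198/440 = 0.45, a_32 = 22/440 = 0.05
  a_13 = 42/120 = 0.35, a_23 = 6/120 = 0.05, a_33 = 24/120 = 0.20
I − A =
  [   0.60    -0.20    -0.35]
  [  -0.10     0.55    -0.05]
  [  -0.10    -0.05     0.80]
Cofactors of I−A, C_ij = (−1)^(i+j)·(minor ij) (rows/columns in the sector order above):
  C_11 = (0.55)(0.80) − (-0.05)(-0.05) = 0.4375
  C_12 = −[(-0.10)(0.80) − (-0.05)(-0.10)] = 0.0850
  C_13 = (-0.10)(-0.05) − (0.55)(-0.10) = 0.0600
  C_21 = −[(-0.20)(0.80) − (-0.35)(-0.05)] = 0.1775
  C_22 = (0.60)(0.80) − (-0.35)(-0.10) = 0.4450
  C_23 = −[(0.60)(-0.05) − (-0.20)(-0.10)] = 0.0500
  C_31 = (-0.20)(-0.05) − (-0.35)(0.55) = 0.2025
  C_32 = −[(0.60)(-0.05) − (-0.35)(-0.10)] = 0.0650
  C_33 = (0.60)(0.55) − (-0.20)(-0.10) = 0.3100
det(I−A) = Σ_j (I−A)_1j·C_1j = (0.60)(0.4375) + (-0.20)(0.0850) + (-0.35)(0.0600) = 0.2245
adj(I−A) = Cᵀ =
  [ 0.4375   0.1775   0.2025]
  [ 0.0850   0.4450   0.0650]
  [ 0.0600   0.0500   0.3100]
(I − A)⁻¹ = adj(I−A) / det(I−A) ≈
  [   1.9488     0.7906     0.9020]
  [   0.3786     1.9822     0.2895]
  [   0.2673     0.2227     1.3808]
Δx = (I − A)⁻¹ Δd with Δd having +25 in the Forestry component and 0 elsewhere.
So Δx_3 = L_32 · (+25), where L_32 = adj(I−A)_32 / det(I−A) = 0.0500 / 0.2245.
Δx_3 = 0.0500 × (+25) / 0.2245 = 1.25 / 0.2245 ≈ 5.6.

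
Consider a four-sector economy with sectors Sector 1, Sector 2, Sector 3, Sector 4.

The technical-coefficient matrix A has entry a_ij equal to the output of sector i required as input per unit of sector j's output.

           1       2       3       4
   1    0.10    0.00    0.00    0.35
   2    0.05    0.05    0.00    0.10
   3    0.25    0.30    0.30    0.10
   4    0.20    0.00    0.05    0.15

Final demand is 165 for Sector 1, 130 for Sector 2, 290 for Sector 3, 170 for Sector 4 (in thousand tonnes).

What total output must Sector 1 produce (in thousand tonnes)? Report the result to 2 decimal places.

I − A =
  [   0.90     0.00     0.00    -0.35]
  [  -0.05     0.95     0.00    -0.10]
  [  -0.25    -0.30     0.70    -0.10]
  [  -0.20     0.00    -0.05     0.85]
Compute the cofactors C_ij = (−1)^(i+j)·(3×3 minor ij) of I−A; the adjugate is their transpose:
adj(I−A) = Cᵀ =
  [ 0.559000   0.005250   0.016625   0.232750]
  [ 0.044750   0.477625   0.005375   0.075250]
  [ 0.239625   0.208500   0.660250   0.200875]
  [ 0.145625   0.013500   0.042750   0.598500]
det(I−A) = Σ_j (I−A)_1j·C_1j = (0.90)(0.559000) + (0.00)(0.044750) + (0.00)(0.239625) + (-0.35)(0.145625) = 0.45213125
(I − A)⁻¹ = adj(I−A) / det(I−A) ≈
  [   1.2364     0.0116     0.0368     0.5148]
  [   0.0990     1.0564     0.0119     0.1664]
  [   0.5300     0.4611     1.4603     0.4443]
  [   0.3221     0.0299     0.0946     1.3237]
x = (I − A)⁻¹ d = adj(I−A)·d / det(I−A), with det(I−A) = 0.45213125:
  x_1 = (0.559000·165 + 0.005250·130 + 0.016625·290 + 0.232750·170) / 0.45213125 = 137.30625 / 0.45213125 ≈ 303.69
  x_2 = (0.044750·165 + 0.477625·130 + 0.005375·290 + 0.075250·170) / 0.45213125 = 83.82625 / 0.45213125 ≈ 185.40
  x_3 = (0.239625·165 + 0.208500·130 + 0.660250·290 + 0.200875·170) / 0.45213125 = 292.264375 / 0.45213125 ≈ 646.41
  x_4 = (0.145625·165 + 0.013500·130 + 0.042750·290 + 0.598500·170) / 0.45213125 = 139.925625 / 0.45213125 ≈ 309.48

x_1 = 303.69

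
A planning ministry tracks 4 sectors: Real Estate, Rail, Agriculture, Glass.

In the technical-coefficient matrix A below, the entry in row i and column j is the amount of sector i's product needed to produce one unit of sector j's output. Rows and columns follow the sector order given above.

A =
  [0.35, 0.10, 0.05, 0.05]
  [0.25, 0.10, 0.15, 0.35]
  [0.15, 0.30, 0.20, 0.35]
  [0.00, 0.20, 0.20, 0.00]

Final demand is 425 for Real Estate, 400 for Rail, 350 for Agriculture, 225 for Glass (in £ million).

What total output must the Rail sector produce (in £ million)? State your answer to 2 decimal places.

x_2 = 1264.34

I − A =
  [   0.65    -0.10    -0.05    -0.05]
  [  -0.25     0.90    -0.15    -0.35]
  [  -0.15    -0.30     0.80    -0.35]
  [   0.00    -0.20    -0.20     1.00]
Compute the cofactors C_ij = (−1)^(i+j)·(3×3 minor ij) of I−A; the adjugate is their transpose:
adj(I−A) = Cᵀ =
  [ 0.5245   0.1025   0.0740   0.0880]
  [ 0.2155   0.4655   0.1580   0.2290]
  [ 0.2170   0.2570   0.5120   0.2800]
  [ 0.0865   0.1445   0.1340   0.4060]
det(I−A) = Σ_j (I−A)_1j·C_1j = (0.65)(0.5245) + (-0.10)(0.2155) + (-0.05)(0.2170) + (-0.05)(0.0865) = 0.3042
(I − A)⁻¹ = adj(I−A) / det(I−A) ≈
  [   1.7242     0.3369     0.2433     0.2893]
  [   0.7084     1.5302     0.5194     0.7528]
  [   0.7133     0.8448     1.6831     0.9204]
  [   0.2844     0.4750     0.4405     1.3346]
x = (I − A)⁻¹ d = adj(I−A)·d / det(I−A), with det(I−A) = 0.3042:
  x_1 = (0.5245·425 + 0.1025·400 + 0.0740·350 + 0.0880·225) / 0.3042 = 309.6125 / 0.3042 ≈ 1017.79
  x_2 = (0.2155·425 + 0.4655·400 + 0.1580·350 + 0.2290·225) / 0.3042 = 384.6125 / 0.3042 ≈ 1264.34
  x_3 = (0.2170·425 + 0.2570·400 + 0.5120·350 + 0.2800·225) / 0.3042 = 437.225 / 0.3042 ≈ 1437.29
  x_4 = (0.0865·425 + 0.1445·400 + 0.1340·350 + 0.4060·225) / 0.3042 = 232.8125 / 0.3042 ≈ 765.33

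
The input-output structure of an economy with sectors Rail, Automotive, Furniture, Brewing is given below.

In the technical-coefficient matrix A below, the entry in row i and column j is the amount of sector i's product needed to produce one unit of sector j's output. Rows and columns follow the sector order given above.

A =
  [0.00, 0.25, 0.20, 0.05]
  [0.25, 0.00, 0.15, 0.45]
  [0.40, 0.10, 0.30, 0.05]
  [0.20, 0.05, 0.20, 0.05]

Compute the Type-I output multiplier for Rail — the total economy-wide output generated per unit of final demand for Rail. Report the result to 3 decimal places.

m_1 = 3.596

I − A =
  [   1.00    -0.25    -0.20    -0.05]
  [  -0.25     1.00    -0.15    -0.45]
  [  -0.40    -0.10     0.70    -0.05]
  [  -0.20    -0.05    -0.20     0.95]
Compute the cofactors C_ij = (−1)^(i+j)·(3×3 minor ij) of I−A; the adjugate is their transpose:
adj(I−A) = Cᵀ =
  [ 0.615625   0.186000   0.254000   0.133875]
  [ 0.321250   0.566000   0.299000   0.300750]
  [ 0.414375   0.195000   0.835000   0.158125]
  [ 0.233750   0.110000   0.245000   0.541250]
det(I−A) = Σ_j (I−A)_1j·C_1j = (1.00)(0.615625) + (-0.25)(0.321250) + (-0.20)(0.414375) + (-0.05)(0.233750) = 0.44075
(I − A)⁻¹ = adj(I−A) / det(I−A) ≈
  [   1.3968     0.4220     0.5763     0.3037]
  [   0.7289     1.2842     0.6784     0.6824]
  [   0.9402     0.4424     1.8945     0.3588]
  [   0.5303     0.2496     0.5559     1.2280]
The output multiplier for sector j is the column-j sum of the Leontief inverse (I − A)⁻¹ = adj(I−A) / det(I−A).
Column 1 of adj(I−A): (0.615625, 0.321250, 0.414375, 0.233750); det(I−A) = 0.44075.
m_1 = (0.615625 + 0.321250 + 0.414375 + 0.233750) / 0.44075 = 1.585 / 0.44075 ≈ 3.596.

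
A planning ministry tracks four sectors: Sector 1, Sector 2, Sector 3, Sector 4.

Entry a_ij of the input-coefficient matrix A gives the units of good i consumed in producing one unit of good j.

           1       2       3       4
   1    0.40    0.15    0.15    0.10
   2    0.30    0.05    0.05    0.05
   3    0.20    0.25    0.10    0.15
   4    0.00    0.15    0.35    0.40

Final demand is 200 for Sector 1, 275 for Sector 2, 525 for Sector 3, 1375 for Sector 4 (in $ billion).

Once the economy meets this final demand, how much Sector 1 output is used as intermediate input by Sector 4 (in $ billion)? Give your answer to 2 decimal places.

I − A =
  [   0.60    -0.15    -0.15    -0.10]
  [  -0.30     0.95    -0.05    -0.05]
  [  -0.20    -0.25     0.90    -0.15]
  [   0.00    -0.15    -0.35     0.60]
Compute the cofactors C_ij = (−1)^(i+j)·(3×3 minor ij) of I−A; the adjugate is their transpose:
adj(I−A) = Cᵀ =
  [ 0.443375   0.121250   0.125500   0.115375]
  [ 0.155750   0.267500   0.066000   0.064750]
  [ 0.164250   0.124500   0.306000   0.114250]
  [ 0.134750   0.139500   0.195000   0.423750]
det(I−A) = Σ_j (I−A)_1j·C_1j = (0.60)(0.443375) + (-0.15)(0.155750) + (-0.15)(0.164250) + (-0.10)(0.134750) = 0.20455
(I − A)⁻¹ = adj(I−A) / det(I−A) ≈
  [   2.1676     0.5928     0.6135     0.5640]
  [   0.7614     1.3077     0.3227     0.3165]
  [   0.8030     0.6087     1.4960     0.5585]
  [   0.6588     0.6820     0.9533     2.0716]
First solve x = (I − A)⁻¹ d = adj(I−A)·d / det(I−A); in particular x_4 = (0.134750·200 + 0.139500·275 + 0.195000·525 + 0.423750·1375) / 0.20455 = 750.34375 / 0.20455 ≈ 3668.2657.
Intermediate flow from 1 to 4: z_14 = a_14 · x_4 = 0.10 × 750.34375 / 0.20455 = 75.034375 / 0.20455 ≈ 366.83.

z_14 = 366.83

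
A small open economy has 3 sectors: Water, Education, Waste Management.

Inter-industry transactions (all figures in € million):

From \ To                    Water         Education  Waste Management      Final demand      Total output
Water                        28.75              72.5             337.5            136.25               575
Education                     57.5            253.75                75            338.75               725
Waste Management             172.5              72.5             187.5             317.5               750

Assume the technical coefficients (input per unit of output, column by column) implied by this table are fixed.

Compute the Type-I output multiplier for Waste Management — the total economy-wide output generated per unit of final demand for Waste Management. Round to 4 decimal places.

Technical coefficients a_ij = z_ij / X_j:
  a_11 = 28.75/575 = 0.05, a_21 = 57.5/575 = 0.10, a_31 = 172.5/575 = 0.30
  a_12 = 72.5/725 = 0.10, a_22 = 253.75/725 = 0.35, a_32 = 72.5/725 = 0.10
  a_13 = 337.5/750 = 0.45, a_23 = 75/750 = 0.10, a_33 = 187.5/750 = 0.25
I − A =
  [   0.95    -0.10    -0.45]
  [  -0.10     0.65    -0.10]
  [  -0.30    -0.10     0.75]
Cofactors of I−A, C_ij = (−1)^(i+j)·(minor ij) (rows/columns in the sector order above):
  C_11 = (0.65)(0.75) − (-0.10)(-0.10) = 0.4775
  C_12 = −[(-0.10)(0.75) − (-0.10)(-0.30)] = 0.1050
  C_13 = (-0.10)(-0.10) − (0.65)(-0.30) = 0.2050
  C_21 = −[(-0.10)(0.75) − (-0.45)(-0.10)] = 0.1200
  C_22 = (0.95)(0.75) − (-0.45)(-0.30) = 0.5775
  C_23 = −[(0.95)(-0.10) − (-0.10)(-0.30)] = 0.1250
  C_31 = (-0.10)(-0.10) − (-0.45)(0.65) = 0.3025
  C_32 = −[(0.95)(-0.10) − (-0.45)(-0.10)] = 0.1400
  C_33 = (0.95)(0.65) − (-0.10)(-0.10) = 0.6075
det(I−A) = Σ_j (I−A)_1j·C_1j = (0.95)(0.4775) + (-0.10)(0.1050) + (-0.45)(0.2050) = 0.350875
adj(I−A) = Cᵀ =
  [ 0.4775   0.1200   0.3025]
  [ 0.1050   0.5775   0.1400]
  [ 0.2050   0.1250   0.6075]
(I − A)⁻¹ = adj(I−A) / det(I−A) ≈
  [   1.36088     0.34200     0.86213]
  [   0.29925     1.64589     0.39900]
  [   0.58425     0.35625     1.73139]
The output multiplier for sector j is the column-j sum of the Leontief inverse (I − A)⁻¹ = adj(I−A) / det(I−A).
Column 3 of adj(I−A): (0.3025, 0.1400, 0.6075); det(I−A) = 0.350875.
m_3 = (0.3025 + 0.1400 + 0.6075) / 0.350875 = 1.05 / 0.350875 ≈ 2.9925.

m_3 = 2.9925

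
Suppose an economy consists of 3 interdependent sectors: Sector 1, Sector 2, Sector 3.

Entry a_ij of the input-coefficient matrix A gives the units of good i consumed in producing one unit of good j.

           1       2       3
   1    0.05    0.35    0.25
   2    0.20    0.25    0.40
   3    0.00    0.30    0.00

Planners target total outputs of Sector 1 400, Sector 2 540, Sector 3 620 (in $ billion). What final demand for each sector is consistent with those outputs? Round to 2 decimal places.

d_1 = 36.00, d_2 = 77.00, d_3 = 458.00

I − A =
  [   0.95    -0.35    -0.25]
  [  -0.20     0.75    -0.40]
  [   0.00    -0.30     1.00]
d = (I − A) x:
  d_1 = (+0.95)·400 + (-0.35)·540 + (-0.25)·620 = 36.00
  d_2 = (-0.20)·400 + (+0.75)·540 + (-0.40)·620 = 77.00
  d_3 = (+0.00)·400 + (-0.30)·540 + (+1.00)·620 = 458.00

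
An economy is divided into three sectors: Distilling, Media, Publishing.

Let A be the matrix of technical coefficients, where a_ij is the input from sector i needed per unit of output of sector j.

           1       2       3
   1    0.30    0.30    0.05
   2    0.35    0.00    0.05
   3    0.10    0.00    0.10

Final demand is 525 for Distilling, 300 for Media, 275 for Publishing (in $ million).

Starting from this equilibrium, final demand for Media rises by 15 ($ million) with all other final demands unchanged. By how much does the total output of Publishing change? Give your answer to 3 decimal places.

Δx_3 = 0.851

I − A =
  [   0.70    -0.30    -0.05]
  [  -0.35     1.00    -0.05]
  [  -0.10     0.00     0.90]
Cofactors of I−A, C_ij = (−1)^(i+j)·(minor ij) (rows/columns in the sector order above):
  C_11 = (1.00)(0.90) − (-0.05)(0.00) = 0.9000
  C_12 = −[(-0.35)(0.90) − (-0.05)(-0.10)] = 0.3200
  C_13 = (-0.35)(0.00) − (1.00)(-0.10) = 0.1000
  C_21 = −[(-0.30)(0.90) − (-0.05)(0.00)] = 0.2700
  C_22 = (0.70)(0.90) − (-0.05)(-0.10) = 0.6250
  C_23 = −[(0.70)(0.00) − (-0.30)(-0.10)] = 0.0300
  C_31 = (-0.30)(-0.05) − (-0.05)(1.00) = 0.0650
  C_32 = −[(0.70)(-0.05) − (-0.05)(-0.35)] = 0.0525
  C_33 = (0.70)(1.00) − (-0.30)(-0.35) = 0.5950
det(I−A) = Σ_j (I−A)_1j·C_1j = (0.70)(0.9000) + (-0.30)(0.3200) + (-0.05)(0.1000) = 0.5290
adj(I−A) = Cᵀ =
  [ 0.9000   0.2700   0.0650]
  [ 0.3200   0.6250   0.0525]
  [ 0.1000   0.0300   0.5950]
(I − A)⁻¹ = adj(I−A) / det(I−A) ≈
  [   1.7013     0.5104     0.1229]
  [   0.6049     1.1815     0.0992]
  [   0.1890     0.0567     1.1248]
Δx = (I − A)⁻¹ Δd with Δd having +15 in the Media component and 0 elsewhere.
So Δx_3 = L_32 · (+15), where L_32 = adj(I−A)_32 / det(I−A) = 0.0300 / 0.5290.
Δx_3 = 0.0300 × (+15) / 0.5290 = 0.45 / 0.5290 ≈ 0.851.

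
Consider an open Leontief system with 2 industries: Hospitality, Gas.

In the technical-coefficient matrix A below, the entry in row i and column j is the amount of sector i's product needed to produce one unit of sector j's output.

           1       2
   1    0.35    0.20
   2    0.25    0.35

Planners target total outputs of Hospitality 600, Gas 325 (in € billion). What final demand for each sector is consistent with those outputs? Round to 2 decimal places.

I − A =
  [   0.65    -0.20]
  [  -0.25     0.65]
d = (I − A) x:
  d_1 = (+0.65)·600 + (-0.20)·325 = 325.00
  d_2 = (-0.25)·600 + (+0.65)·325 = 61.25

d_1 = 325.00, d_2 = 61.25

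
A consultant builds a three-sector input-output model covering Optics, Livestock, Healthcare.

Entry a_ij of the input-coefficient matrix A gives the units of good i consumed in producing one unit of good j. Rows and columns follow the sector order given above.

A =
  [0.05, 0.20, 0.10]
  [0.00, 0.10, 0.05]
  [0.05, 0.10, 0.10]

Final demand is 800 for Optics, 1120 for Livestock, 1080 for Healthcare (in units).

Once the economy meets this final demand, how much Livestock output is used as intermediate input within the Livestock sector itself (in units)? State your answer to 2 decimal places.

z_22 = 132.32

I − A =
  [   0.95    -0.20    -0.10]
  [   0.00     0.90    -0.05]
  [  -0.05    -0.10     0.90]
Cofactors of I−A, C_ij = (−1)^(i+j)·(minor ij) (rows/columns in the sector order above):
  C_11 = (0.90)(0.90) − (-0.05)(-0.10) = 0.8050
  C_12 = −[(0.00)(0.90) − (-0.05)(-0.05)] = 0.0025
  C_13 = (0.00)(-0.10) − (0.90)(-0.05) = 0.0450
  C_21 = −[(-0.20)(0.90) − (-0.10)(-0.10)] = 0.1900
  C_22 = (0.95)(0.90) − (-0.10)(-0.05) = 0.8500
  C_23 = −[(0.95)(-0.10) − (-0.20)(-0.05)] = 0.1050
  C_31 = (-0.20)(-0.05) − (-0.10)(0.90) = 0.1000
  C_32 = −[(0.95)(-0.05) − (-0.10)(0.00)] = 0.0475
  C_33 = (0.95)(0.90) − (-0.20)(0.00) = 0.8550
det(I−A) = Σ_j (I−A)_1j·C_1j = (0.95)(0.8050) + (-0.20)(0.0025) + (-0.10)(0.0450) = 0.75975
adj(I−A) = Cᵀ =
  [ 0.8050   0.1900   0.1000]
  [ 0.0025   0.8500   0.0475]
  [ 0.0450   0.1050   0.8550]
(I − A)⁻¹ = adj(I−A) / det(I−A) ≈
  [   1.0596     0.2501     0.1316]
  [   0.0033     1.1188     0.0625]
  [   0.0592     0.1382     1.1254]
First solve x = (I − A)⁻¹ d = adj(I−A)·d / det(I−A); in particular x_2 = (0.0025·800 + 0.8500·1120 + 0.0475·1080) / 0.75975 = 1005.30 / 0.75975 ≈ 1323.1984.
Intermediate flow from 2 to 2: z_22 = a_22 · x_2 = 0.10 × 1005.30 / 0.75975 = 100.53 / 0.75975 ≈ 132.32.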